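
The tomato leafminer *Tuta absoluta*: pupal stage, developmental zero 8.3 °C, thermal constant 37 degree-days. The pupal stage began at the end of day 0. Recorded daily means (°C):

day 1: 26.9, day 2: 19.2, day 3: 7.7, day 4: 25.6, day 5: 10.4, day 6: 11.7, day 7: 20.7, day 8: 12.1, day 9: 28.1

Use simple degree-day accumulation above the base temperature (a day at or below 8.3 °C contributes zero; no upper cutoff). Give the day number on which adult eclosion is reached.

Daily DD above 8.3 °C: 18.6, 10.9, 0.0, 17.3, 2.1, 3.4, 12.4, 3.8, 19.8.
Cumulative: 18.6, 29.5, 29.5, 46.8, 48.9, 52.3, 64.7, 68.5, 88.3.
The total first reaches 37 DD on day 4.

day 4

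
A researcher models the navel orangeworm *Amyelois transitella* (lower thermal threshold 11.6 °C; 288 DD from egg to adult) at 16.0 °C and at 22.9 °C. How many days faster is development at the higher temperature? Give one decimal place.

40.0 days

At 16.0 °C: 288 / (16.0 − 11.6) = 288 / 4.4 = 65.455 d.
At 22.9 °C: 288 / (22.9 − 11.6) = 288 / 11.3 = 25.487 d.
Difference = |65.455 − 25.487| = 39.968 ≈ 40.0 days.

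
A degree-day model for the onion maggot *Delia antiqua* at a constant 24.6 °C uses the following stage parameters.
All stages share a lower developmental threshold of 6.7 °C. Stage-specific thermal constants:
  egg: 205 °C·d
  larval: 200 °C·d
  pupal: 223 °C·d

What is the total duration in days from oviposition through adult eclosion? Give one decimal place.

35.1 days

Daily accumulation at 24.6 °C = 24.6 − 6.7 = 17.9 DD/day.
Total K = 205 + 200 + 223 = 628 DD.
Total duration = 628 / 17.9 = 35.084 ≈ 35.1 days.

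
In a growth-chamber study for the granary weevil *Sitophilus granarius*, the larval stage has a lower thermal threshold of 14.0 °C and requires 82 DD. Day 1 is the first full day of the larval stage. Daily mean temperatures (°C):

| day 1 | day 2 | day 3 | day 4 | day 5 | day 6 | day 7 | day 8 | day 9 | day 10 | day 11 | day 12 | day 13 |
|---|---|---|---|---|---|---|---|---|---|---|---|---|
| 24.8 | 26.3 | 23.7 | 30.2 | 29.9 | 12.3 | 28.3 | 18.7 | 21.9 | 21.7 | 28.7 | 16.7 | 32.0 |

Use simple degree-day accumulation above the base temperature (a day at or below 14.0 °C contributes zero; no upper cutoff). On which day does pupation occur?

day 8

Daily DD above 14.0 °C: 10.8, 12.3, 9.7, 16.2, 15.9, 0.0, 14.3, 4.7, 7.9, 7.7, 14.7, 2.7, 18.0.
Cumulative: 10.8, 23.1, 32.8, 49.0, 64.9, 64.9, 79.2, 83.9, 91.8, 99.5, 114.2, 116.9, 134.9.
The total first reaches 82 DD on day 8.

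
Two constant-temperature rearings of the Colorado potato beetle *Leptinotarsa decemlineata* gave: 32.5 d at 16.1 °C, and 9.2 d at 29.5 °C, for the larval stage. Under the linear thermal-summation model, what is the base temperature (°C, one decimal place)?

10.8 °C

Linear rate model ⇒ the product D·(T − T_b) is constant across temperatures.
32.5·(16.1 − T_b) = 9.2·(29.5 − T_b)
T_b = (32.5·16.1 − 9.2·29.5) / (32.5 − 9.2) = 251.85 / 23.3 = 10.809 °C ≈ 10.8 °C.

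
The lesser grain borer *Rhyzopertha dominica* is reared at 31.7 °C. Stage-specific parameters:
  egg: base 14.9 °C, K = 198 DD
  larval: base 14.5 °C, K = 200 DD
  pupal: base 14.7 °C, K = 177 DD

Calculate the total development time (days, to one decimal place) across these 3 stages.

33.8 days

egg: 198 / (31.7 − 14.9) = 198 / 16.8 = 11.786 d.
larval: 200 / (31.7 − 14.5) = 200 / 17.2 = 11.628 d.
pupal: 177 / (31.7 − 14.7) = 177 / 17.0 = 10.412 d.
Sum = 33.825 ≈ 33.8 days.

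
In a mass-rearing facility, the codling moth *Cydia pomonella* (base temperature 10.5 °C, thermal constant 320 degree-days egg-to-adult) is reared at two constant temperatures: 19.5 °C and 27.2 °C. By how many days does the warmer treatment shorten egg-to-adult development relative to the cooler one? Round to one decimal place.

At 19.5 °C: 320 / (19.5 − 10.5) = 320 / 9.0 = 35.556 d.
At 27.2 °C: 320 / (27.2 − 10.5) = 320 / 16.7 = 19.162 d.
Difference = |35.556 − 19.162| = 16.394 ≈ 16.4 days.

16.4 days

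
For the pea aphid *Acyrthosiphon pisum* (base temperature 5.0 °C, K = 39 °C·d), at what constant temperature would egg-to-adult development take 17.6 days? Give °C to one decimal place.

7.2 °C

Required daily accumulation = 39 / 17.6 = 2.216 DD/day.
T = T_base + 2.216 = 5.0 + 2.216 = 7.216 ≈ 7.2 °C.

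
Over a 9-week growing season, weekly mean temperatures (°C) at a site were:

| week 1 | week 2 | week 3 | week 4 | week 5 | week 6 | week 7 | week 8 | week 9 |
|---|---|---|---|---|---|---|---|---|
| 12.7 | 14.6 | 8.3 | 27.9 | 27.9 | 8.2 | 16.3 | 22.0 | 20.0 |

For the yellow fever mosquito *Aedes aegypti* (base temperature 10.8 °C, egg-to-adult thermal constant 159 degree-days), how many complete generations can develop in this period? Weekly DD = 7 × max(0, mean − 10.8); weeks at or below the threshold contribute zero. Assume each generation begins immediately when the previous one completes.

Weekly DD (7 × max(0, T̄ − 10.8)): 13.3, 26.6, 0.0, 119.7, 119.7, 0.0, 38.5, 78.4, 64.4.
Season total = 460.6 DD.
Complete generations = ⌊460.6 / 159⌋ = 2.

2 generations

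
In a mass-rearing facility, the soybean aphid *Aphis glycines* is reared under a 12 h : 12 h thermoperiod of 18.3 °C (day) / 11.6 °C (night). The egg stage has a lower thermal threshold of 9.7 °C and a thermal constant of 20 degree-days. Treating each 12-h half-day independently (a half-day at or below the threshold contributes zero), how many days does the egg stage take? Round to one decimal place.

Day half: max(0, 18.3 − 9.7) × 0.5 = 8.6 × 0.5 = 4.30 DD.
Night half: max(0, 11.6 − 9.7) × 0.5 = 1.9 × 0.5 = 0.95 DD.
Per 24 h: 5.25 DD/day.
Duration = 20 / 5.25 = 3.810 ≈ 3.8 days.

3.8 days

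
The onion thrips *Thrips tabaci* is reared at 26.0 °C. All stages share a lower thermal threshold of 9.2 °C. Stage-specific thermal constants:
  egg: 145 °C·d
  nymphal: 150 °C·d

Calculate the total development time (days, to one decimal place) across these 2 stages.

Daily accumulation at 26.0 °C = 26.0 − 9.2 = 16.8 DD/day.
Total K = 145 + 150 = 295 DD.
Total duration = 295 / 16.8 = 17.560 ≈ 17.6 days.

17.6 days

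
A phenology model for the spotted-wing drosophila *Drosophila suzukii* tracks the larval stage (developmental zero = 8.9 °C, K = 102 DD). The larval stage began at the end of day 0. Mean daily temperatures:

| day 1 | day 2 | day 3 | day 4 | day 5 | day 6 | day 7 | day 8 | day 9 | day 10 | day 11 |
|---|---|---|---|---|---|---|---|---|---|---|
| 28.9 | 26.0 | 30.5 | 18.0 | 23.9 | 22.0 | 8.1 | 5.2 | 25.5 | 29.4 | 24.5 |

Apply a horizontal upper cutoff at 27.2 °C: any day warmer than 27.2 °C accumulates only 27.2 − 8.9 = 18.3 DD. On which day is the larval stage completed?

day 9

Daily DD above 8.9 °C (capped at 18.3): 18.3, 17.1, 18.3, 9.1, 15.0, 13.1, 0.0, 0.0, 16.6, 18.3, 15.6.
Cumulative: 18.3, 35.4, 53.7, 62.8, 77.8, 90.9, 90.9, 90.9, 107.5, 125.8, 141.4.
The total first reaches 102 DD on day 9.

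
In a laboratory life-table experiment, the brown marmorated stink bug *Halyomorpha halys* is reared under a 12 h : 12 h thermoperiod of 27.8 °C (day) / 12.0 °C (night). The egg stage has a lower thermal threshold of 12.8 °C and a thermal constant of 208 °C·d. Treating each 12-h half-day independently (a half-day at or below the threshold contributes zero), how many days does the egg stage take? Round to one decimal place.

Day half: max(0, 27.8 − 12.8) × 0.5 = 15.0 × 0.5 = 7.50 DD.
Night half: max(0, 12.0 − 12.8) × 0.5 = 0.0 × 0.5 = 0.00 DD.
Per 24 h: 7.50 DD/day.
Duration = 208 / 7.50 = 27.733 ≈ 27.7 days.

27.7 days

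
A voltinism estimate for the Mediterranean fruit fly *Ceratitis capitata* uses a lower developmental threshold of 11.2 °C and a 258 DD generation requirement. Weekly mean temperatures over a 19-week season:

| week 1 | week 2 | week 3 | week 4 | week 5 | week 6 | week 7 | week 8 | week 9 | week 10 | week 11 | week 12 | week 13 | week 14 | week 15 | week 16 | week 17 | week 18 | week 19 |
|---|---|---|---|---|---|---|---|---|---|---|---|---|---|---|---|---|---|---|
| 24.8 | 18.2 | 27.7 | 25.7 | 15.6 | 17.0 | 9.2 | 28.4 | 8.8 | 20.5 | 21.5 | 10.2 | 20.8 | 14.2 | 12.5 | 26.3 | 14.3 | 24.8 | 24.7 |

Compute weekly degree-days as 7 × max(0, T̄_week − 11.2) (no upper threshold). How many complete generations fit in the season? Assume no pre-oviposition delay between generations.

Weekly DD (7 × max(0, T̄ − 11.2)): 95.2, 49.0, 115.5, 101.5, 30.8, 40.6, 0.0, 120.4, 0.0, 65.1, 72.1, 0.0, 67.2, 21.0, 9.1, 105.7, 21.7, 95.2, 94.5.
Season total = 1104.6 DD.
Complete generations = ⌊1104.6 / 258⌋ = 4.

4 generations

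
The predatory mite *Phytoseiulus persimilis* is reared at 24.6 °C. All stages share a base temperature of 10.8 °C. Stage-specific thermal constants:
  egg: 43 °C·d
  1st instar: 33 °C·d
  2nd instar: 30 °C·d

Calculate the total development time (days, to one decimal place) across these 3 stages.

7.7 days

Daily accumulation at 24.6 °C = 24.6 − 10.8 = 13.8 DD/day.
Total K = 43 + 33 + 30 = 106 DD.
Total duration = 106 / 13.8 = 7.681 ≈ 7.7 days.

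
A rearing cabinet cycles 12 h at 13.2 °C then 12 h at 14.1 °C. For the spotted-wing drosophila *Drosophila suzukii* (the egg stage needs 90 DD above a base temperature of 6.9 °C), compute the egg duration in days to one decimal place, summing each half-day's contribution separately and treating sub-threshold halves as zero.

13.3 days

Day half: max(0, 13.2 − 6.9) × 0.5 = 6.3 × 0.5 = 3.15 DD.
Night half: max(0, 14.1 − 6.9) × 0.5 = 7.2 × 0.5 = 3.60 DD.
Per 24 h: 6.75 DD/day.
Duration = 90 / 6.75 = 13.333 ≈ 13.3 days.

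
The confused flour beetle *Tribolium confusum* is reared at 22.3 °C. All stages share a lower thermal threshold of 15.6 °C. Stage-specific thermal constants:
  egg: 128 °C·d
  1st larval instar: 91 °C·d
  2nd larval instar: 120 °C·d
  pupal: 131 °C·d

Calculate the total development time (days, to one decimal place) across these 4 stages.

Daily accumulation at 22.3 °C = 22.3 − 15.6 = 6.7 DD/day.
Total K = 128 + 91 + 120 + 131 = 470 DD.
Total duration = 470 / 6.7 = 70.149 ≈ 70.1 days.

70.1 days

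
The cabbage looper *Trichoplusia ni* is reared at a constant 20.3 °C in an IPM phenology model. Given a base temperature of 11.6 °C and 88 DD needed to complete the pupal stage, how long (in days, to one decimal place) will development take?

Daily accumulation = 20.3 − 11.6 = 8.7 DD/day.
Duration = 88 / 8.7 = 10.115 ≈ 10.1 days.

10.1 days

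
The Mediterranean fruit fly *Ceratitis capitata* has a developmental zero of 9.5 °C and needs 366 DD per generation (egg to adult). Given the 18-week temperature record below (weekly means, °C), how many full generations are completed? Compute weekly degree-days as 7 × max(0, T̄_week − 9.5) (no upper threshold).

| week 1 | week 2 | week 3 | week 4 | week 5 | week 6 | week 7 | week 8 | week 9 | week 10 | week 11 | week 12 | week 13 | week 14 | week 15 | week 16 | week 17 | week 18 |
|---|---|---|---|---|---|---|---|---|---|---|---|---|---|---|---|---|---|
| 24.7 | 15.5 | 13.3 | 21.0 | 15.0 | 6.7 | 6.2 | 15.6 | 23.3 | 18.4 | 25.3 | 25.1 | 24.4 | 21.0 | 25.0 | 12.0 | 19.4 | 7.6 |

2 generations

Weekly DD (7 × max(0, T̄ − 9.5)): 106.4, 42.0, 26.6, 80.5, 38.5, 0.0, 0.0, 42.7, 96.6, 62.3, 110.6, 109.2, 104.3, 80.5, 108.5, 17.5, 69.3, 0.0.
Season total = 1095.5 DD.
Complete generations = ⌊1095.5 / 366⌋ = 2.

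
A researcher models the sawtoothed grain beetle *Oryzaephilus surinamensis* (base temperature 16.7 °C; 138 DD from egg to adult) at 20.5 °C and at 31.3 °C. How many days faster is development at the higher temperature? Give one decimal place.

At 20.5 °C: 138 / (20.5 − 16.7) = 138 / 3.8 = 36.316 d.
At 31.3 °C: 138 / (31.3 − 16.7) = 138 / 14.6 = 9.452 d.
Difference = |36.316 − 9.452| = 26.864 ≈ 26.9 days.

26.9 days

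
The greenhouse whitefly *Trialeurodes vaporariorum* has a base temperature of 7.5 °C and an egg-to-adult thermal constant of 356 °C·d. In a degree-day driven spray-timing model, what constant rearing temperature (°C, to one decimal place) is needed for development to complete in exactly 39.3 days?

Required daily accumulation = 356 / 39.3 = 9.059 DD/day.
T = T_base + 9.059 = 7.5 + 9.059 = 16.559 ≈ 16.6 °C.

16.6 °C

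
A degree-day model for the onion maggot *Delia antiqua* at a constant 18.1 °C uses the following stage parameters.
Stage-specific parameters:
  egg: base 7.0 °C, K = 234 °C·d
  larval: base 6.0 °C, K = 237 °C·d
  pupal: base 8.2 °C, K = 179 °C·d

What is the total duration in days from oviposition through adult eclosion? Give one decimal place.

egg: 234 / (18.1 − 7.0) = 234 / 11.1 = 21.081 d.
larval: 237 / (18.1 − 6.0) = 237 / 12.1 = 19.587 d.
pupal: 179 / (18.1 − 8.2) = 179 / 9.9 = 18.081 d.
Sum = 58.749 ≈ 58.7 days.

58.7 days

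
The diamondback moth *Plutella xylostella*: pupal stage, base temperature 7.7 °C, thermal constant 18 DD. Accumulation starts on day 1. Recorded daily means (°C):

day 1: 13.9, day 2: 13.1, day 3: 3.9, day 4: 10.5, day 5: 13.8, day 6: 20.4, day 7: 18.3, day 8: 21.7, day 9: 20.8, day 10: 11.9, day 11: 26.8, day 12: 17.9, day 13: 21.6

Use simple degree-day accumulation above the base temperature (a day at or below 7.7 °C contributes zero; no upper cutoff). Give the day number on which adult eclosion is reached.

Daily DD above 7.7 °C: 6.2, 5.4, 0.0, 2.8, 6.1, 12.7, 10.6, 14.0, 13.1, 4.2, 19.1, 10.2, 13.9.
Cumulative: 6.2, 11.6, 11.6, 14.4, 20.5, 33.2, 43.8, 57.8, 70.9, 75.1, 94.2, 104.4, 118.3.
The total first reaches 18 DD on day 5.

day 5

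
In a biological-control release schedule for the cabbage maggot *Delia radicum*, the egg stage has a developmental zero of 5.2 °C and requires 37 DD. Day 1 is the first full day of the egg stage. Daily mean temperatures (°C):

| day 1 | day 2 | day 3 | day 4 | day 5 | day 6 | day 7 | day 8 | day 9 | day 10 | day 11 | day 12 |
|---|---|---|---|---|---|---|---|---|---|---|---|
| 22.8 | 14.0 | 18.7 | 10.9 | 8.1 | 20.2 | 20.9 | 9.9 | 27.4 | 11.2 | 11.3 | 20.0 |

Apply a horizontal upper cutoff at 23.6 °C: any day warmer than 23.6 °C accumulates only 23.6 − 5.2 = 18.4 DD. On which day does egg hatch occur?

day 3

Daily DD above 5.2 °C (capped at 18.4): 17.6, 8.8, 13.5, 5.7, 2.9, 15.0, 15.7, 4.7, 18.4, 6.0, 6.1, 14.8.
Cumulative: 17.6, 26.4, 39.9, 45.6, 48.5, 63.5, 79.2, 83.9, 102.3, 108.3, 114.4, 129.2.
The total first reaches 37 DD on day 3.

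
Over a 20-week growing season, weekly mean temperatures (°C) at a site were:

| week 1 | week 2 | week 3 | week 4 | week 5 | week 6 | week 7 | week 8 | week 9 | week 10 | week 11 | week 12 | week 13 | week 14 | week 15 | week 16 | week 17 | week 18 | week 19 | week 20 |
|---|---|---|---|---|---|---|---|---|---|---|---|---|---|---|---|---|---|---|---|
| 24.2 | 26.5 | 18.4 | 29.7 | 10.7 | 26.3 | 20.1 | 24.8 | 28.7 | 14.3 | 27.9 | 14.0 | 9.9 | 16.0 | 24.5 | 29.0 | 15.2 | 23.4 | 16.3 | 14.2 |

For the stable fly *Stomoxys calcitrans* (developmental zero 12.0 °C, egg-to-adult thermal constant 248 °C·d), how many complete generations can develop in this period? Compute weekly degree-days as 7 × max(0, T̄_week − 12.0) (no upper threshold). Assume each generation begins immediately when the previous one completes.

5 generations

Weekly DD (7 × max(0, T̄ − 12.0)): 85.4, 101.5, 44.8, 123.9, 0.0, 100.1, 56.7, 89.6, 116.9, 16.1, 111.3, 14.0, 0.0, 28.0, 87.5, 119.0, 22.4, 79.8, 30.1, 15.4.
Season total = 1242.5 DD.
Complete generations = ⌊1242.5 / 248⌋ = 5.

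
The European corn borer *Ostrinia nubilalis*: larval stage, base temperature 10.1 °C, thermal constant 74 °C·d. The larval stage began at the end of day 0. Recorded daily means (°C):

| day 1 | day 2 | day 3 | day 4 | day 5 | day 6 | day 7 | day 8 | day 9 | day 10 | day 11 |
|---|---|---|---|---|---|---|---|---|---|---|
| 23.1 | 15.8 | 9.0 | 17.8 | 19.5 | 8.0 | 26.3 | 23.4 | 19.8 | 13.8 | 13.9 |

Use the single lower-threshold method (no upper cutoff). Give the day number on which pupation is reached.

Daily DD above 10.1 °C: 13.0, 5.7, 0.0, 7.7, 9.4, 0.0, 16.2, 13.3, 9.7, 3.7, 3.8.
Cumulative: 13.0, 18.7, 18.7, 26.4, 35.8, 35.8, 52.0, 65.3, 75.0, 78.7, 82.5.
The total first reaches 74 DD on day 9.

day 9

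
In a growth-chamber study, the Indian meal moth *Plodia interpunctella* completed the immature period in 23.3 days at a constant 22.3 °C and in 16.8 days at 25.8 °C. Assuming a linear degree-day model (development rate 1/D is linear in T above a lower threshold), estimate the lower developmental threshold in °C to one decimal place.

Equal thermal constants: D₁(T₁ − T_b) = D₂(T₂ − T_b).
23.3·(22.3 − T_b) = 16.8·(25.8 − T_b)
T_b = (23.3·22.3 − 16.8·25.8) / (23.3 − 16.8) = 86.15 / 6.5 = 13.254 °C ≈ 13.3 °C.

13.3 °C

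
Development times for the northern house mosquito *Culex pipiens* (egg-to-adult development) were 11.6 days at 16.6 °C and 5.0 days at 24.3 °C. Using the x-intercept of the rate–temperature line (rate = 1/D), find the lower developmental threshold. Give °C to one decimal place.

10.8 °C

Linear rate model ⇒ the product D·(T − T_b) is constant across temperatures.
11.6·(16.6 − T_b) = 5.0·(24.3 − T_b)
T_b = (11.6·16.6 − 5.0·24.3) / (11.6 − 5.0) = 71.06 / 6.6 = 10.767 °C ≈ 10.8 °C.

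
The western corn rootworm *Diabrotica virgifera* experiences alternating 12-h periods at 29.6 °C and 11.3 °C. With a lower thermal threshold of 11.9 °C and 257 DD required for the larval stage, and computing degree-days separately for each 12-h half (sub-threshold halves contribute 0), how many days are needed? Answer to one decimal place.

29.0 days

Day half: max(0, 29.6 − 11.9) × 0.5 = 17.7 × 0.5 = 8.85 DD.
Night half: max(0, 11.3 − 11.9) × 0.5 = 0.0 × 0.5 = 0.00 DD.
Per 24 h: 8.85 DD/day.
Duration = 257 / 8.85 = 29.040 ≈ 29.0 days.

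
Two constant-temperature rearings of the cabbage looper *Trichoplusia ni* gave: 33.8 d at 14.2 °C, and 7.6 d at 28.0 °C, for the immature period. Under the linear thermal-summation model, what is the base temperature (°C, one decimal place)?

10.2 °C

Under the model K = D·(T − T_b), so D₁·(T₁ − T_b) = D₂·(T₂ − T_b).
33.8·(14.2 − T_b) = 7.6·(28.0 − T_b)
T_b = (33.8·14.2 − 7.6·28.0) / (33.8 − 7.6) = 267.16 / 26.2 = 10.197 °C ≈ 10.2 °C.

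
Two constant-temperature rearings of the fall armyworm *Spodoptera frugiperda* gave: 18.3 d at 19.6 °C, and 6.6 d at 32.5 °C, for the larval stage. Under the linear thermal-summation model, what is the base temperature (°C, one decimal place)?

12.3 °C

Under the model K = D·(T − T_b), so D₁·(T₁ − T_b) = D₂·(T₂ − T_b).
18.3·(19.6 − T_b) = 6.6·(32.5 − T_b)
T_b = (18.3·19.6 − 6.6·32.5) / (18.3 − 6.6) = 144.18 / 11.7 = 12.323 °C ≈ 12.3 °C.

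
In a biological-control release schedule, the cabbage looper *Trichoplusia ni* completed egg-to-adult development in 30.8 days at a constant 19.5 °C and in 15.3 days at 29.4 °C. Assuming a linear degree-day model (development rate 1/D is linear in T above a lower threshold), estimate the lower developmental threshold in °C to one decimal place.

Linear rate model ⇒ the product D·(T − T_b) is constant across temperatures.
30.8·(19.5 − T_b) = 15.3·(29.4 − T_b)
T_b = (30.8·19.5 − 15.3·29.4) / (30.8 − 15.3) = 150.78 / 15.5 = 9.728 °C ≈ 9.7 °C.

9.7 °C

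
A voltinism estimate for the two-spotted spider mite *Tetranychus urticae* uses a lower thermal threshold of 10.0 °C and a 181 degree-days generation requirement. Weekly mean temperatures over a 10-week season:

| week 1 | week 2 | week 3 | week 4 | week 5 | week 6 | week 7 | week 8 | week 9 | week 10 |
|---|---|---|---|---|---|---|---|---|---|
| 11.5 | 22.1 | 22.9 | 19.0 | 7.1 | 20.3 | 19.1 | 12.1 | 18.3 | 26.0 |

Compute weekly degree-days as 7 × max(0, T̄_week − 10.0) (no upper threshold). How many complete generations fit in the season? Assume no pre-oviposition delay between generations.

3 generations

Weekly DD (7 × max(0, T̄ − 10.0)): 10.5, 84.7, 90.3, 63.0, 0.0, 72.1, 63.7, 14.7, 58.1, 112.0.
Season total = 569.1 DD.
Complete generations = ⌊569.1 / 181⌋ = 3.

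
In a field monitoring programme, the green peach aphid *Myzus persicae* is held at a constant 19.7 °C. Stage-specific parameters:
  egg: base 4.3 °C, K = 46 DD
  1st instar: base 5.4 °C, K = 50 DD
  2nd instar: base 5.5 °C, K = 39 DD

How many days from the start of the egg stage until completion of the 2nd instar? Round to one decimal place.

9.2 days

egg: 46 / (19.7 − 4.3) = 46 / 15.4 = 2.987 d.
1st instar: 50 / (19.7 − 5.4) = 50 / 14.3 = 3.497 d.
2nd instar: 39 / (19.7 − 5.5) = 39 / 14.2 = 2.746 d.
Sum = 9.230 ≈ 9.2 days.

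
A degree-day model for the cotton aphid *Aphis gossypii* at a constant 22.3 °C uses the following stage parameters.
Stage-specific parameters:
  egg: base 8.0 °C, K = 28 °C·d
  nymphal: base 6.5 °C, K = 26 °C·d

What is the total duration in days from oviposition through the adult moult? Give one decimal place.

3.6 days

egg: 28 / (22.3 − 8.0) = 28 / 14.3 = 1.958 d.
nymphal: 26 / (22.3 − 6.5) = 26 / 15.8 = 1.646 d.
Sum = 3.604 ≈ 3.6 days.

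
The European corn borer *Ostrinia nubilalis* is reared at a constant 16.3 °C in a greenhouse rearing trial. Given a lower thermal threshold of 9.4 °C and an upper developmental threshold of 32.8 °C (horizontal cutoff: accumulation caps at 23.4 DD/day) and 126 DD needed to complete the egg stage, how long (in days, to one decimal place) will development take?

18.3 days

Daily accumulation = 16.3 − 9.4 = 6.9 DD/day.
Duration = 126 / 6.9 = 18.261 ≈ 18.3 days.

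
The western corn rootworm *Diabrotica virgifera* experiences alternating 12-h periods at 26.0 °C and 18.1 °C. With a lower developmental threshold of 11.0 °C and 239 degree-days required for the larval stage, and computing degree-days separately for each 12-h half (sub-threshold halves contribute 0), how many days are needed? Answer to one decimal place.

Day half: max(0, 26.0 − 11.0) × 0.5 = 15.0 × 0.5 = 7.50 DD.
Night half: max(0, 18.1 − 11.0) × 0.5 = 7.1 × 0.5 = 3.55 DD.
Per 24 h: 11.05 DD/day.
Duration = 239 / 11.05 = 21.629 ≈ 21.6 days.

21.6 days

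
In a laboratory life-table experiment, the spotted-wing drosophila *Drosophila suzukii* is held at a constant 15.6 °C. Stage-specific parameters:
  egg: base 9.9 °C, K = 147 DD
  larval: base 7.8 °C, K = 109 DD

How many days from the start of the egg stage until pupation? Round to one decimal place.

egg: 147 / (15.6 − 9.9) = 147 / 5.7 = 25.789 d.
larval: 109 / (15.6 − 7.8) = 109 / 7.8 = 13.974 d.
Sum = 39.764 ≈ 39.8 days.

39.8 days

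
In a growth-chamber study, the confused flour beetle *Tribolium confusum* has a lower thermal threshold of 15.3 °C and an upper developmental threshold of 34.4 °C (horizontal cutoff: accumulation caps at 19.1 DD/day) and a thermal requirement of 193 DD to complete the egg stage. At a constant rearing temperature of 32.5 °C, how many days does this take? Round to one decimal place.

11.2 days

Daily accumulation = 32.5 − 15.3 = 17.2 DD/day.
Duration = 193 / 17.2 = 11.221 ≈ 11.2 days.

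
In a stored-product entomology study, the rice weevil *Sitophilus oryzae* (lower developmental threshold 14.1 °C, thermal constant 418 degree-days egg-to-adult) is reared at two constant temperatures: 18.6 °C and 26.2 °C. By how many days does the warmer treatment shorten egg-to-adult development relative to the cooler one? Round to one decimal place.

58.3 days

At 18.6 °C: 418 / (18.6 − 14.1) = 418 / 4.5 = 92.889 d.
At 26.2 °C: 418 / (26.2 − 14.1) = 418 / 12.1 = 34.545 d.
Difference = |92.889 − 34.545| = 58.343 ≈ 58.3 days.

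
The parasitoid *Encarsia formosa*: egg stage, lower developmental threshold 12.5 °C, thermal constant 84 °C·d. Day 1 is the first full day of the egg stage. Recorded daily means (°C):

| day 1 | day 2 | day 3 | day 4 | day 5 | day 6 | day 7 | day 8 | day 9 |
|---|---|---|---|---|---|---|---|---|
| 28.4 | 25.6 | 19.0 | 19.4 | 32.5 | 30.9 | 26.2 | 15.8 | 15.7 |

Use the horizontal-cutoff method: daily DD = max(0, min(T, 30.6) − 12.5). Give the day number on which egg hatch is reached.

Daily DD above 12.5 °C (capped at 18.1): 15.9, 13.1, 6.5, 6.9, 18.1, 18.1, 13.7, 3.3, 3.2.
Cumulative: 15.9, 29.0, 35.5, 42.4, 60.5, 78.6, 92.3, 95.6, 98.8.
The total first reaches 84 DD on day 7.

day 7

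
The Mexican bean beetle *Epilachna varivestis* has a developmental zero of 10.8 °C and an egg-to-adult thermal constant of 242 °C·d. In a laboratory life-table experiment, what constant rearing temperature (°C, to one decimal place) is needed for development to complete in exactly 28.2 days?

Required daily accumulation = 242 / 28.2 = 8.582 DD/day.
T = T_base + 8.582 = 10.8 + 8.582 = 19.382 ≈ 19.4 °C.

19.4 °C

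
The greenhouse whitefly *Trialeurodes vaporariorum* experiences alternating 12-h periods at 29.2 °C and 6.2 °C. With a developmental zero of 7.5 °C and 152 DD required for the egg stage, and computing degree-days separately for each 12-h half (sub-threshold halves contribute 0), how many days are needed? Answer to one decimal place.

14.0 days

Day half: max(0, 29.2 − 7.5) × 0.5 = 21.7 × 0.5 = 10.85 DD.
Night half: max(0, 6.2 − 7.5) × 0.5 = 0.0 × 0.5 = 0.00 DD.
Per 24 h: 10.85 DD/day.
Duration = 152 / 10.85 = 14.009 ≈ 14.0 days.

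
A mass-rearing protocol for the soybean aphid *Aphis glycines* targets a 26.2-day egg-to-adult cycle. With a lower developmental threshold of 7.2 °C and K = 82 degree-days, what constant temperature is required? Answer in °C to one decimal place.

Required daily accumulation = 82 / 26.2 = 3.130 DD/day.
T = T_base + 3.130 = 7.2 + 3.130 = 10.330 ≈ 10.3 °C.

10.3 °C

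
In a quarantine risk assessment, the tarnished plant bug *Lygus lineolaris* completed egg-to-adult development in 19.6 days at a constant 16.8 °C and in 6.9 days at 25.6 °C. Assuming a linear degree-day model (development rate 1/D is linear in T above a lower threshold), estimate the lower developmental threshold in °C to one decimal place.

12.0 °C

Under the model K = D·(T − T_b), so D₁·(T₁ − T_b) = D₂·(T₂ − T_b).
19.6·(16.8 − T_b) = 6.9·(25.6 − T_b)
T_b = (19.6·16.8 − 6.9·25.6) / (19.6 − 6.9) = 152.64 / 12.7 = 12.019 °C ≈ 12.0 °C.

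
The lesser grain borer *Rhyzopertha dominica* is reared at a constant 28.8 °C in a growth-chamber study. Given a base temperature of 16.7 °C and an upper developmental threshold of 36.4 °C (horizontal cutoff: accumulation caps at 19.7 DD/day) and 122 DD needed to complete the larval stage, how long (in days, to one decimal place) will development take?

Daily accumulation = 28.8 − 16.7 = 12.1 DD/day.
Duration = 122 / 12.1 = 10.083 ≈ 10.1 days.

10.1 days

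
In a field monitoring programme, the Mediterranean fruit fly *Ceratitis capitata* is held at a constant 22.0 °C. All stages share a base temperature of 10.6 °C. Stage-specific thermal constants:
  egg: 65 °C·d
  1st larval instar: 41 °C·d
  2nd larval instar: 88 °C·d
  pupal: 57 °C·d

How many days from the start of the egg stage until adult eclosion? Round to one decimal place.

Daily accumulation at 22.0 °C = 22.0 − 10.6 = 11.4 DD/day.
Total K = 65 + 41 + 88 + 57 = 251 DD.
Total duration = 251 / 11.4 = 22.018 ≈ 22.0 days.

22.0 days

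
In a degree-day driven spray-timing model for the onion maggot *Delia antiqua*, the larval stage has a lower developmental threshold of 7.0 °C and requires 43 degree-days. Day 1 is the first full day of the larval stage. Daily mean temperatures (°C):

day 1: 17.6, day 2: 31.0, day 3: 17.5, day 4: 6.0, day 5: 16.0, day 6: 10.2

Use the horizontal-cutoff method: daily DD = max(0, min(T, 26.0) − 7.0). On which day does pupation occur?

day 5

Daily DD above 7.0 °C (capped at 19.0): 10.6, 19.0, 10.5, 0.0, 9.0, 3.2.
Cumulative: 10.6, 29.6, 40.1, 40.1, 49.1, 52.3.
The total first reaches 43 DD on day 5.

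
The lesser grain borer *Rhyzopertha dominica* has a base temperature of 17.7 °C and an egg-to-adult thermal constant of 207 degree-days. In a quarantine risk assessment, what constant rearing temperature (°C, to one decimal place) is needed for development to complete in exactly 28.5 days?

25.0 °C

Required daily accumulation = 207 / 28.5 = 7.263 DD/day.
T = T_base + 7.263 = 17.7 + 7.263 = 24.963 ≈ 25.0 °C.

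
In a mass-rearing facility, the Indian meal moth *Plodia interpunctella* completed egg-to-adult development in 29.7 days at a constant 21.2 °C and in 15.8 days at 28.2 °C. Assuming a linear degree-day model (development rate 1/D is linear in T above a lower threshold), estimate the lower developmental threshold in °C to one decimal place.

13.2 °C

Under the model K = D·(T − T_b), so D₁·(T₁ − T_b) = D₂·(T₂ − T_b).
29.7·(21.2 − T_b) = 15.8·(28.2 − T_b)
T_b = (29.7·21.2 − 15.8·28.2) / (29.7 − 15.8) = 184.08 / 13.9 = 13.243 °C ≈ 13.2 °C.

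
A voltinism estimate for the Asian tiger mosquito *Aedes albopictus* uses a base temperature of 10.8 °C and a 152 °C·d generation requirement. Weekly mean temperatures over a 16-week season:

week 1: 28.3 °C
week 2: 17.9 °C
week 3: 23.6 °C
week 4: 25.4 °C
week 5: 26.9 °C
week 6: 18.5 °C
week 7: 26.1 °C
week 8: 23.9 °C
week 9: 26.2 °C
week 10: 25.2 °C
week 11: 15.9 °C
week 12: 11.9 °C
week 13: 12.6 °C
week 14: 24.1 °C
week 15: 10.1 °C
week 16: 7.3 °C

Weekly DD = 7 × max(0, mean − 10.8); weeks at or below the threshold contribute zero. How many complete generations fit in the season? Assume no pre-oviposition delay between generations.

7 generations

Weekly DD (7 × max(0, T̄ − 10.8)): 122.5, 49.7, 89.6, 102.2, 112.7, 53.9, 107.1, 91.7, 107.8, 100.8, 35.7, 7.7, 12.6, 93.1, 0.0, 0.0.
Season total = 1087.1 DD.
Complete generations = ⌊1087.1 / 152⌋ = 7.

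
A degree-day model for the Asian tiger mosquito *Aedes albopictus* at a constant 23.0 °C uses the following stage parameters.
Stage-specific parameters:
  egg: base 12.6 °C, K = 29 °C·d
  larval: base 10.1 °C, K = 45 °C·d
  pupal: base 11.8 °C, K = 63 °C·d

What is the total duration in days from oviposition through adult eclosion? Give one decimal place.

egg: 29 / (23.0 − 12.6) = 29 / 10.4 = 2.788 d.
larval: 45 / (23.0 − 10.1) = 45 / 12.9 = 3.488 d.
pupal: 63 / (23.0 − 11.8) = 63 / 11.2 = 5.625 d.
Sum = 11.902 ≈ 11.9 days.

11.9 days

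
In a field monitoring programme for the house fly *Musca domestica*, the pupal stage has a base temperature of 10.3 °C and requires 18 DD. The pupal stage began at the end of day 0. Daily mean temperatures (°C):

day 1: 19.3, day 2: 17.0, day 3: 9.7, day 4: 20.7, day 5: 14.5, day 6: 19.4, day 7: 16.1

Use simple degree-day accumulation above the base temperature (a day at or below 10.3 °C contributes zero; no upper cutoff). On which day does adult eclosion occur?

day 4

Daily DD above 10.3 °C: 9.0, 6.7, 0.0, 10.4, 4.2, 9.1, 5.8.
Cumulative: 9.0, 15.7, 15.7, 26.1, 30.3, 39.4, 45.2.
The total first reaches 18 DD on day 4.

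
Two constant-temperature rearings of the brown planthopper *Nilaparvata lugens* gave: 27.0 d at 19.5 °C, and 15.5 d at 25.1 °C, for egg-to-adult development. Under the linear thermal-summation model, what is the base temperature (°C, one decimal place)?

12.0 °C

Under the model K = D·(T − T_b), so D₁·(T₁ − T_b) = D₂·(T₂ − T_b).
27.0·(19.5 − T_b) = 15.5·(25.1 − T_b)
T_b = (27.0·19.5 − 15.5·25.1) / (27.0 − 15.5) = 137.45 / 11.5 = 11.952 °C ≈ 12.0 °C.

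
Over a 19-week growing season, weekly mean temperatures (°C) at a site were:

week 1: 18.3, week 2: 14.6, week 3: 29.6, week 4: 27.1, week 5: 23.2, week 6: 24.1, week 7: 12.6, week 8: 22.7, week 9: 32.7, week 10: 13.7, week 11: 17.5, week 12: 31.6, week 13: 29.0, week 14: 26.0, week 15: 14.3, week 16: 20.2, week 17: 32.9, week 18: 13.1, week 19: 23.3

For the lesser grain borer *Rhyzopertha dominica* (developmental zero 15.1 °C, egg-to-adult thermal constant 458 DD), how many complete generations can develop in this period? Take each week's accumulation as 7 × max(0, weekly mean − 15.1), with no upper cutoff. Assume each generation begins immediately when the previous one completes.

Weekly DD (7 × max(0, T̄ − 15.1)): 22.4, 0.0, 101.5, 84.0, 56.7, 63.0, 0.0, 53.2, 123.2, 0.0, 16.8, 115.5, 97.3, 76.3, 0.0, 35.7, 124.6, 0.0, 57.4.
Season total = 1027.6 DD.
Complete generations = ⌊1027.6 / 458⌋ = 2.

2 generations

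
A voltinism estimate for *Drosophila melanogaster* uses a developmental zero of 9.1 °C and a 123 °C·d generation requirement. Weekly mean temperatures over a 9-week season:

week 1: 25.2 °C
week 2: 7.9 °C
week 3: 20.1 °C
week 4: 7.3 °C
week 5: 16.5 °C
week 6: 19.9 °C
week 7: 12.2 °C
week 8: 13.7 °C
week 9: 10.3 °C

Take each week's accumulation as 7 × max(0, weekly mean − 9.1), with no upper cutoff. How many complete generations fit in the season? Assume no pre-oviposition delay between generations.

Weekly DD (7 × max(0, T̄ − 9.1)): 112.7, 0.0, 77.0, 0.0, 51.8, 75.6, 21.7, 32.2, 8.4.
Season total = 379.4 DD.
Complete generations = ⌊379.4 / 123⌋ = 3.

3 generations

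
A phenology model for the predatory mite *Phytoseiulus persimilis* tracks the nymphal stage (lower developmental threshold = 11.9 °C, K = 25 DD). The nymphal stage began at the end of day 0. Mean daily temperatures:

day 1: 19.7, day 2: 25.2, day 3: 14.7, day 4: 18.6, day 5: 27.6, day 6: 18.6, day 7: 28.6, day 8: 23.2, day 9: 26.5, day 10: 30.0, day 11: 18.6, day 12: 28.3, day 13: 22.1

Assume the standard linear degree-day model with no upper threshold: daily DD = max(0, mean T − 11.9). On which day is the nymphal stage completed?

Daily DD above 11.9 °C: 7.8, 13.3, 2.8, 6.7, 15.7, 6.7, 16.7, 11.3, 14.6, 18.1, 6.7, 16.4, 10.2.
Cumulative: 7.8, 21.1, 23.9, 30.6, 46.3, 53.0, 69.7, 81.0, 95.6, 113.7, 120.4, 136.8, 147.0.
The total first reaches 25 DD on day 4.

day 4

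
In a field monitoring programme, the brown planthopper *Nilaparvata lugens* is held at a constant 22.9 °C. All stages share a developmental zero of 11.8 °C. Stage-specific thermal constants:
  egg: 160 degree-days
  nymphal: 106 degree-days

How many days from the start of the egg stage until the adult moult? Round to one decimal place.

Daily accumulation at 22.9 °C = 22.9 − 11.8 = 11.1 DD/day.
Total K = 160 + 106 = 266 DD.
Total duration = 266 / 11.1 = 23.964 ≈ 24.0 days.

24.0 days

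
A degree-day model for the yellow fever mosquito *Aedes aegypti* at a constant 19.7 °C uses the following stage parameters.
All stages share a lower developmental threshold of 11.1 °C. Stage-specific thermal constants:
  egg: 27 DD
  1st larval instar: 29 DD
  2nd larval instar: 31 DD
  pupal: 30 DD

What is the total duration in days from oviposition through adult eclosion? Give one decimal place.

Daily accumulation at 19.7 °C = 19.7 − 11.1 = 8.6 DD/day.
Total K = 27 + 29 + 31 + 30 = 117 DD.
Total duration = 117 / 8.6 = 13.605 ≈ 13.6 days.

13.6 days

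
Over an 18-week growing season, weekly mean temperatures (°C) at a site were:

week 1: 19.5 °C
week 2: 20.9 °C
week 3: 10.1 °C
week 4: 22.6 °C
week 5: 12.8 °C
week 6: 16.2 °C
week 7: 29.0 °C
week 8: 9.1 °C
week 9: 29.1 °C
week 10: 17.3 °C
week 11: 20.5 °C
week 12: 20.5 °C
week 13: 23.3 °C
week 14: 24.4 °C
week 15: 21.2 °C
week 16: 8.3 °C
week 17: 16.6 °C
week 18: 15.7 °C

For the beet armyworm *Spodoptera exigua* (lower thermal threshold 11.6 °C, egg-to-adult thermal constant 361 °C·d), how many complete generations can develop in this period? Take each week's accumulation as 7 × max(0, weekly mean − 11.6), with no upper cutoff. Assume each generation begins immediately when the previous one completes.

2 generations

Weekly DD (7 × max(0, T̄ − 11.6)): 55.3, 65.1, 0.0, 77.0, 8.4, 32.2, 121.8, 0.0, 122.5, 39.9, 62.3, 62.3, 81.9, 89.6, 67.2, 0.0, 35.0, 28.7.
Season total = 949.2 DD.
Complete generations = ⌊949.2 / 361⌋ = 2.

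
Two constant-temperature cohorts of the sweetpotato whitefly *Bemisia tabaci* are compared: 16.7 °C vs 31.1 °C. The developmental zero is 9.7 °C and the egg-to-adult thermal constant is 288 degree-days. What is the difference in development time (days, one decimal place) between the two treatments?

At 16.7 °C: 288 / (16.7 − 9.7) = 288 / 7.0 = 41.143 d.
At 31.1 °C: 288 / (31.1 − 9.7) = 288 / 21.4 = 13.458 d.
Difference = |41.143 − 13.458| = 27.685 ≈ 27.7 days.

27.7 days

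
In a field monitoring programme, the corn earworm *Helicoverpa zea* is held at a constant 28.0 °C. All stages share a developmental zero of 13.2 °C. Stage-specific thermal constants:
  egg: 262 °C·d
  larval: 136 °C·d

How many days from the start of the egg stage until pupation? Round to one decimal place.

Daily accumulation at 28.0 °C = 28.0 − 13.2 = 14.8 DD/day.
Total K = 262 + 136 = 398 DD.
Total duration = 398 / 14.8 = 26.892 ≈ 26.9 days.

26.9 days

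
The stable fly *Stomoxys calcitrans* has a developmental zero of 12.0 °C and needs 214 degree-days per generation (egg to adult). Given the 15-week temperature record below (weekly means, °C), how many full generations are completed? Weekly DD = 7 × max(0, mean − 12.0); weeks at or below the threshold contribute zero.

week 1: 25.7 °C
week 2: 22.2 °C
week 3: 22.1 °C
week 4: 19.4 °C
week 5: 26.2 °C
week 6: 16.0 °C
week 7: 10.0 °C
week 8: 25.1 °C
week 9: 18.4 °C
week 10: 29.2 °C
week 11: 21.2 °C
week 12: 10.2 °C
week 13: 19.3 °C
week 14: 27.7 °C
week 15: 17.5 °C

4 generations

Weekly DD (7 × max(0, T̄ − 12.0)): 95.9, 71.4, 70.7, 51.8, 99.4, 28.0, 0.0, 91.7, 44.8, 120.4, 64.4, 0.0, 51.1, 109.9, 38.5.
Season total = 938.0 DD.
Complete generations = ⌊938.0 / 214⌋ = 4.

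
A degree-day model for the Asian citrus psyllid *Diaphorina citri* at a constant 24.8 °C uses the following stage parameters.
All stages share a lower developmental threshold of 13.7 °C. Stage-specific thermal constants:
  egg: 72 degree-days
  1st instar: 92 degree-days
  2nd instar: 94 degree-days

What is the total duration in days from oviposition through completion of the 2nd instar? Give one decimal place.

Daily accumulation at 24.8 °C = 24.8 − 13.7 = 11.1 DD/day.
Total K = 72 + 92 + 94 = 258 DD.
Total duration = 258 / 11.1 = 23.243 ≈ 23.2 days.

23.2 days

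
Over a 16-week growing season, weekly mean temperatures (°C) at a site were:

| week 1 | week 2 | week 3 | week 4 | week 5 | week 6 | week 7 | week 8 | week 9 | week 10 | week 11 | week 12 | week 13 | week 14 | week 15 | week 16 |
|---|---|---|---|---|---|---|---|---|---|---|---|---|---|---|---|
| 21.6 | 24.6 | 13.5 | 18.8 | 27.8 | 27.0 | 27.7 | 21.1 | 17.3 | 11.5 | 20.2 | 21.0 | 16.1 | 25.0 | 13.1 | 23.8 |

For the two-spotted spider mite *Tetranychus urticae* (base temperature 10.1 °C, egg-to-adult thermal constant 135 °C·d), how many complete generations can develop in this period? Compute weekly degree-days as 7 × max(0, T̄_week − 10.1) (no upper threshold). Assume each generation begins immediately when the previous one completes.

Weekly DD (7 × max(0, T̄ − 10.1)): 80.5, 101.5, 23.8, 60.9, 123.9, 118.3, 123.2, 77.0, 50.4, 9.8, 70.7, 76.3, 42.0, 104.3, 21.0, 95.9.
Season total = 1179.5 DD.
Complete generations = ⌊1179.5 / 135⌋ = 8.

8 generations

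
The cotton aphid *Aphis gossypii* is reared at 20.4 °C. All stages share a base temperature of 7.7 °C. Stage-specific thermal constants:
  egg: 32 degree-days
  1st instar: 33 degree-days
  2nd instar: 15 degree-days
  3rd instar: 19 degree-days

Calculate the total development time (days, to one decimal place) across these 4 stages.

7.8 days

Daily accumulation at 20.4 °C = 20.4 − 7.7 = 12.7 DD/day.
Total K = 32 + 33 + 15 + 19 = 99 DD.
Total duration = 99 / 12.7 = 7.795 ≈ 7.8 days.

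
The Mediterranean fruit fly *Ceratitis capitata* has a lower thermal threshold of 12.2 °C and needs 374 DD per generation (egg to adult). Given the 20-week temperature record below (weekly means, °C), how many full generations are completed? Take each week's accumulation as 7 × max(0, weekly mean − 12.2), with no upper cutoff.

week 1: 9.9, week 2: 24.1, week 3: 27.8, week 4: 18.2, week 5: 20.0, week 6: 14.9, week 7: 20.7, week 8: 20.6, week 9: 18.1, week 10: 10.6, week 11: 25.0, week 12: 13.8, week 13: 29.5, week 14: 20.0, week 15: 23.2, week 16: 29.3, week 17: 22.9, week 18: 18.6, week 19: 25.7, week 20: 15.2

3 generations

Weekly DD (7 × max(0, T̄ − 12.2)): 0.0, 83.3, 109.2, 42.0, 54.6, 18.9, 59.5, 58.8, 41.3, 0.0, 89.6, 11.2, 121.1, 54.6, 77.0, 119.7, 74.9, 44.8, 94.5, 21.0.
Season total = 1176.0 DD.
Complete generations = ⌊1176.0 / 374⌋ = 3.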